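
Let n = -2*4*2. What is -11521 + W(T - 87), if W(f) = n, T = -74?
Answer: -11537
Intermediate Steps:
n = -16 (n = -8*2 = -16)
W(f) = -16
-11521 + W(T - 87) = -11521 - 16 = -11537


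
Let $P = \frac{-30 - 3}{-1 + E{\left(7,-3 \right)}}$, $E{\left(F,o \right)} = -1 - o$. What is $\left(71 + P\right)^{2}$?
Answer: $1444$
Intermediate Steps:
$P = -33$ ($P = \frac{-30 - 3}{-1 - -2} = - \frac{33}{-1 + \left(-1 + 3\right)} = - \frac{33}{-1 + 2} = - \frac{33}{1} = \left(-33\right) 1 = -33$)
$\left(71 + P\right)^{2} = \left(71 - 33\right)^{2} = 38^{2} = 1444$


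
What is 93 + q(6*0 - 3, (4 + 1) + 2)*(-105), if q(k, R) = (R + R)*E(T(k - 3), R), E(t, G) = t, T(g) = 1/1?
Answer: -1377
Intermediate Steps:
T(g) = 1
q(k, R) = 2*R (q(k, R) = (R + R)*1 = (2*R)*1 = 2*R)
93 + q(6*0 - 3, (4 + 1) + 2)*(-105) = 93 + (2*((4 + 1) + 2))*(-105) = 93 + (2*(5 + 2))*(-105) = 93 + (2*7)*(-105) = 93 + 14*(-105) = 93 - 1470 = -1377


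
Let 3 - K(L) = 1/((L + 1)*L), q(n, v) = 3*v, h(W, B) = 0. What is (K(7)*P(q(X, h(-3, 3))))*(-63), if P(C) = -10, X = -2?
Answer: 7515/4 ≈ 1878.8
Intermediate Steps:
K(L) = 3 - 1/(L*(1 + L)) (K(L) = 3 - 1/((L + 1)*L) = 3 - 1/((1 + L)*L) = 3 - 1/(L*(1 + L)))
(K(7)*P(q(X, h(-3, 3))))*(-63) = (((-1 + 3*7 + 3*7²)/(7*(1 + 7)))*(-10))*(-63) = (((⅐)*(-1 + 21 + 3*49)/8)*(-10))*(-63) = (((⅐)*(⅛)*(-1 + 21 + 147))*(-10))*(-63) = (((⅐)*(⅛)*167)*(-10))*(-63) = ((167/56)*(-10))*(-63) = -835/28*(-63) = 7515/4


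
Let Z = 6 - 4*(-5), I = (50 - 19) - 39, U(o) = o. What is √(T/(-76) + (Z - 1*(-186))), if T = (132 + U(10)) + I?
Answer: √303582/38 ≈ 14.500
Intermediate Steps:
I = -8 (I = 31 - 39 = -8)
Z = 26 (Z = 6 + 20 = 26)
T = 134 (T = (132 + 10) - 8 = 142 - 8 = 134)
√(T/(-76) + (Z - 1*(-186))) = √(134/(-76) + (26 - 1*(-186))) = √(134*(-1/76) + (26 + 186)) = √(-67/38 + 212) = √(7989/38) = √303582/38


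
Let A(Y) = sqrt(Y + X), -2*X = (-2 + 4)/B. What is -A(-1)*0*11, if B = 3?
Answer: 0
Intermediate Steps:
X = -1/3 (X = -(-2 + 4)/(2*3) = -1/3 ≈ -0.33333)
A(Y) = sqrt(-1/3 + Y) (A(Y) = sqrt(Y - 1/3) = sqrt(-1/3 + Y))
-A(-1)*0*11 = -(sqrt(-3 + 9*(-1))/3)*0*11 = -(sqrt(-3 - 9)/3)*0*11 = -(sqrt(-12)/3)*0*11 = -((2*I*sqrt(3))/3)*0*11 = -(2*I*sqrt(3)/3)*0*11 = -0*11 = -1*0 = 0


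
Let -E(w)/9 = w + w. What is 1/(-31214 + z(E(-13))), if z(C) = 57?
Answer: -1/31157 ≈ -3.2096e-5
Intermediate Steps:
E(w) = -18*w (E(w) = -9*(w + w) = -18*w)
1/(-31214 + z(E(-13))) = 1/(-31214 + 57) = 1/(-31157) = -1/31157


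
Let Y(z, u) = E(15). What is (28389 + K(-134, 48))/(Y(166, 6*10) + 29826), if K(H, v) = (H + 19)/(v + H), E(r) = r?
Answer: 2441569/2566326 ≈ 0.95139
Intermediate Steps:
Y(z, u) = 15
K(H, v) = (19 + H)/(H + v)
(28389 + K(-134, 48))/(Y(166, 6*10) + 29826) = (28389 + (19 - 134)/(-134 + 48))/(15 + 29826) = (28389 - 115/(-86))/29841 = (28389 - 1/86*(-115))*(1/29841) = (28389 + 115/86)*(1/29841) = (2441569/86)*(1/29841) = 2441569/2566326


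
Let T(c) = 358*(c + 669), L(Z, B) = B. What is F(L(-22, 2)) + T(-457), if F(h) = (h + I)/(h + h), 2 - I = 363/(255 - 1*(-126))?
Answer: 38555555/508 ≈ 75897.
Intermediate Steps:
I = 133/127 (I = 2 - 363/(255 - 1*(-126)) = 2 - 363/(255 + 126) = 2 - 363/381 = 2 - 1*121/127 = 2 - 121/127 = 133/127 ≈ 1.0472)
F(h) = (133/127 + h)/(2*h) (F(h) = (h + 133/127)/(h + h) = (133/127 + h)/((2*h)) = (133/127 + h)*(1/(2*h)) = (133/127 + h)/(2*h))
T(c) = 239502 + 358*c (T(c) = 358*(669 + c) = 239502 + 358*c)
F(L(-22, 2)) + T(-457) = (1/254)*(133 + 127*2)/2 + (239502 + 358*(-457)) = (1/254)*(½)*(133 + 254) + (239502 - 163606) = (1/254)*(½)*387 + 75896 = 387/508 + 75896 = 38555555/508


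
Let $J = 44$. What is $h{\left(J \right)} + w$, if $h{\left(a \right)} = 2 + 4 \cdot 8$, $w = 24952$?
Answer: $24986$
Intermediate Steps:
$h{\left(a \right)} = 34$ ($h{\left(a \right)} = 2 + 32 = 34$)
$h{\left(J \right)} + w = 34 + 24952 = 24986$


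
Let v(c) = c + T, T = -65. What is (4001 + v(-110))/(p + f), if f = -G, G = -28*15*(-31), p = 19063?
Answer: 3826/6043 ≈ 0.63313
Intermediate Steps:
G = 13020 (G = -420*(-31) = 13020)
v(c) = -65 + c (v(c) = c - 65 = -65 + c)
f = -13020 (f = -1*13020 = -13020)
(4001 + v(-110))/(p + f) = (4001 + (-65 - 110))/(19063 - 13020) = (4001 - 175)/6043 = 3826*(1/6043) = 3826/6043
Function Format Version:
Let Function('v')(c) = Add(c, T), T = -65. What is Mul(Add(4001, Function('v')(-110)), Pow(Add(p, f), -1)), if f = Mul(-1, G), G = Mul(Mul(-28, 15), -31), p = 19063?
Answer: Rational(3826, 6043) ≈ 0.63313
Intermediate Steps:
G = 13020 (G = Mul(-420, -31) = 13020)
Function('v')(c) = Add(-65, c) (Function('v')(c) = Add(c, -65) = Add(-65, c))
f = -13020 (f = Mul(-1, 13020) = -13020)
Mul(Add(4001, Function('v')(-110)), Pow(Add(p, f), -1)) = Mul(Add(4001, Add(-65, -110)), Pow(Add(19063, -13020), -1)) = Mul(Add(4001, -175), Pow(6043, -1)) = Mul(3826, Rational(1, 6043)) = Rational(3826, 6043)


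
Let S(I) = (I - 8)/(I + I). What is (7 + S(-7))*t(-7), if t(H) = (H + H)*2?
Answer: -226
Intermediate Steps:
t(H) = 4*H (t(H) = (2*H)*2 = 4*H)
S(I) = (-8 + I)/(2*I) (S(I) = (-8 + I)/((2*I)) = (-8 + I)*(1/(2*I)) = (-8 + I)/(2*I))
(7 + S(-7))*t(-7) = (7 + (½)*(-8 - 7)/(-7))*(4*(-7)) = (7 + (½)*(-⅐)*(-15))*(-28) = (7 + 15/14)*(-28) = (113/14)*(-28) = -226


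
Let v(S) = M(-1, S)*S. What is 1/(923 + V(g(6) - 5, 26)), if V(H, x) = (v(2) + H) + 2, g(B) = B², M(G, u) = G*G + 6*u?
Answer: 1/982 ≈ 0.0010183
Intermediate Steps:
M(G, u) = G² + 6*u
v(S) = S*(1 + 6*S) (v(S) = ((-1)² + 6*S)*S = (1 + 6*S)*S = S*(1 + 6*S))
V(H, x) = 28 + H (V(H, x) = (2*(1 + 6*2) + H) + 2 = (2*(1 + 12) + H) + 2 = (2*13 + H) + 2 = (26 + H) + 2 = 28 + H)
1/(923 + V(g(6) - 5, 26)) = 1/(923 + (28 + (6² - 5))) = 1/(923 + (28 + (36 - 5))) = 1/(923 + (28 + 31)) = 1/(923 + 59) = 1/982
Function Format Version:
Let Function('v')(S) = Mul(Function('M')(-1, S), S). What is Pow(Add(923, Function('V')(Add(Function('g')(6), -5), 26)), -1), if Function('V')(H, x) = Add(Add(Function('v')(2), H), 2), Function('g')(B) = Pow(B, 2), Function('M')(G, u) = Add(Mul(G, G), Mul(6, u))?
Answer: Rational(1, 982) ≈ 0.0010183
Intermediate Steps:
Function('M')(G, u) = Add(Pow(G, 2), Mul(6, u))
Function('v')(S) = Mul(S, Add(1, Mul(6, S))) (Function('v')(S) = Mul(Add(Pow(-1, 2), Mul(6, S)), S) = Mul(Add(1, Mul(6, S)), S) = Mul(S, Add(1, Mul(6, S))))
Function('V')(H, x) = Add(28, H) (Function('V')(H, x) = Add(Add(Mul(2, Add(1, Mul(6, 2))), H), 2) = Add(Add(Mul(2, Add(1, 12)), H), 2) = Add(Add(Mul(2, 13), H), 2) = Add(Add(26, H), 2) = Add(28, H))
Pow(Add(923, Function('V')(Add(Function('g')(6), -5), 26)), -1) = Pow(Add(923, Add(28, Add(Pow(6, 2), -5))), -1) = Pow(Add(923, Add(28, Add(36, -5))), -1) = Pow(Add(923, Add(28, 31)), -1) = Pow(Add(923, 59), -1) = Pow(982, -1) = Rational(1, 982)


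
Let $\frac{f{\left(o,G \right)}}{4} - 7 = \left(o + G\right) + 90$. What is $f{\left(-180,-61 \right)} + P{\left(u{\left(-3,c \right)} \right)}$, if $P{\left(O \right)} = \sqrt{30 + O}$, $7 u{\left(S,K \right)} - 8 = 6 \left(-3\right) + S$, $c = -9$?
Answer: $-576 + \frac{\sqrt{1379}}{7} \approx -570.7$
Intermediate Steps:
$f{\left(o,G \right)} = 388 + 4 G + 4 o$ ($f{\left(o,G \right)} = 28 + 4 \left(\left(o + G\right) + 90\right) = 28 + 4 \left(\left(G + o\right) + 90\right) = 28 + 4 \left(90 + G + o\right) = 28 + \left(360 + 4 G + 4 o\right) = 388 + 4 G + 4 o$)
$u{\left(S,K \right)} = - \frac{10}{7} + \frac{S}{7}$ ($u{\left(S,K \right)} = \frac{8}{7} + \frac{6 \left(-3\right) + S}{7} = \frac{8}{7} + \frac{-18 + S}{7} = \frac{8}{7} + \left(- \frac{18}{7} + \frac{S}{7}\right) = - \frac{10}{7} + \frac{S}{7}$)
$f{\left(-180,-61 \right)} + P{\left(u{\left(-3,c \right)} \right)} = \left(388 + 4 \left(-61\right) + 4 \left(-180\right)\right) + \sqrt{30 + \left(- \frac{10}{7} + \frac{1}{7} \left(-3\right)\right)} = \left(388 - 244 - 720\right) + \sqrt{30 - \frac{13}{7}} = -576 + \sqrt{30 - \frac{13}{7}} = -576 + \sqrt{\frac{197}{7}} = -576 + \frac{\sqrt{1379}}{7}$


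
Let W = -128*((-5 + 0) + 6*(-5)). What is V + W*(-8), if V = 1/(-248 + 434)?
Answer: -6666239/186 ≈ -35840.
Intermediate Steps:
V = 1/186 ≈ 0.0053763
W = 4480 (W = -128*(-5 - 30) = -128*(-35) = 4480)
V + W*(-8) = 1/186 + 4480*(-8) = 1/186 - 35840 = -6666239/186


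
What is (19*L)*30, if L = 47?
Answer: 26790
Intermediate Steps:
(19*L)*30 = (19*47)*30 = 893*30 = 26790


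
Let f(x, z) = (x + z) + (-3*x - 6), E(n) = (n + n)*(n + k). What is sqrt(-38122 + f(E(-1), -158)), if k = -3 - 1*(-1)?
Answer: I*sqrt(38298) ≈ 195.7*I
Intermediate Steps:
k = -2 (k = -3 + 1 = -2)
E(n) = 2*n*(-2 + n) (E(n) = (n + n)*(n - 2) = (2*n)*(-2 + n) = 2*n*(-2 + n))
f(x, z) = -6 + z - 2*x (f(x, z) = (x + z) + (-6 - 3*x) = -6 + z - 2*x)
sqrt(-38122 + f(E(-1), -158)) = sqrt(-38122 + (-6 - 158 - 4*(-1)*(-2 - 1))) = sqrt(-38122 + (-6 - 158 - 4*(-1)*(-3))) = sqrt(-38122 + (-6 - 158 - 2*6)) = sqrt(-38122 + (-6 - 158 - 12)) = sqrt(-38122 - 176) = sqrt(-38298) = I*sqrt(38298)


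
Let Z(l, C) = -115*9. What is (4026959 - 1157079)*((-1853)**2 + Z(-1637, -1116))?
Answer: 9851075471120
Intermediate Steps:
Z(l, C) = -1035
(4026959 - 1157079)*((-1853)**2 + Z(-1637, -1116)) = (4026959 - 1157079)*((-1853)**2 - 1035) = 2869880*(3433609 - 1035) = 2869880*3432574 = 9851075471120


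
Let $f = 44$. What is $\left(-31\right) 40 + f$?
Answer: $-1196$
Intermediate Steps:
$\left(-31\right) 40 + f = \left(-31\right) 40 + 44 = -1240 + 44 = -1196$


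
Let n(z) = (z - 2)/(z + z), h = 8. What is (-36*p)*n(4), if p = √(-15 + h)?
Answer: -9*I*√7 ≈ -23.812*I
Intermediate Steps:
p = I*√7 (p = √(-15 + 8) = √(-7) = I*√7 ≈ 2.6458*I)
n(z) = (-2 + z)/(2*z) (n(z) = (-2 + z)/((2*z)) = (-2 + z)*(1/(2*z)) = (-2 + z)/(2*z))
(-36*p)*n(4) = (-36*I*√7)*((½)*(-2 + 4)/4) = (-36*I*√7)*((½)*(¼)*2) = -36*I*√7*(¼) = -9*I*√7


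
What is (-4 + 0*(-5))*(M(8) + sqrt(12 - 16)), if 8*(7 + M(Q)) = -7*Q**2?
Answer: 252 - 8*I ≈ 252.0 - 8.0*I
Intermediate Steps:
M(Q) = -7 - 7*Q**2/8 (M(Q) = -7 + (-7*Q**2)/8 = -7 - 7*Q**2/8)
(-4 + 0*(-5))*(M(8) + sqrt(12 - 16)) = (-4 + 0*(-5))*((-7 - 7/8*8**2) + sqrt(12 - 16)) = (-4 + 0)*((-7 - 7/8*64) + sqrt(-4)) = -4*((-7 - 56) + 2*I) = -4*(-63 + 2*I) = 252 - 8*I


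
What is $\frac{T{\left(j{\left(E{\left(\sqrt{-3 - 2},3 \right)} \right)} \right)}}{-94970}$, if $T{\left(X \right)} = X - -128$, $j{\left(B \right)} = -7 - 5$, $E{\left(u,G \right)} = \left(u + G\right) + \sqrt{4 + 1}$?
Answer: $- \frac{58}{47485} \approx -0.0012214$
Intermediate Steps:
$E{\left(u,G \right)} = G + u + \sqrt{5}$ ($E{\left(u,G \right)} = \left(G + u\right) + \sqrt{5} = G + u + \sqrt{5}$)
$j{\left(B \right)} = -12$
$T{\left(X \right)} = 128 + X$ ($T{\left(X \right)} = X + 128 = 128 + X$)
$\frac{T{\left(j{\left(E{\left(\sqrt{-3 - 2},3 \right)} \right)} \right)}}{-94970} = \frac{128 - 12}{-94970} = 116 \left(- \frac{1}{94970}\right) = - \frac{58}{47485}$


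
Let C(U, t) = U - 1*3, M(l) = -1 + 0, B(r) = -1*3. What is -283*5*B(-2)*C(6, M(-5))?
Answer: 12735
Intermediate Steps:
B(r) = -3
M(l) = -1
C(U, t) = -3 + U (C(U, t) = U - 3 = -3 + U)
-283*5*B(-2)*C(6, M(-5)) = -283*5*(-3)*(-3 + 6) = -(-4245)*3 = -283*(-45) = 12735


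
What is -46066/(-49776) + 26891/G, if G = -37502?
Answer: 5721187/27451464 ≈ 0.20841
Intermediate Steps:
-46066/(-49776) + 26891/G = -46066/(-49776) + 26891/(-37502) = -46066*(-1/49776) + 26891*(-1/37502) = 23033/24888 - 26891/37502 = 5721187/27451464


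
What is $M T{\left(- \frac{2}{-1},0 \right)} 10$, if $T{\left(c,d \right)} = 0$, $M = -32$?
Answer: $0$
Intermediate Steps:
$M T{\left(- \frac{2}{-1},0 \right)} 10 = \left(-32\right) 0 \cdot 10 = 0 \cdot 10 = 0$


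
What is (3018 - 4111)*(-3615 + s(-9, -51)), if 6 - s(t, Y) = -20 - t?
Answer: 3932614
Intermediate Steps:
s(t, Y) = 26 + t (s(t, Y) = 6 - (-20 - t) = 6 + (20 + t) = 26 + t)
(3018 - 4111)*(-3615 + s(-9, -51)) = (3018 - 4111)*(-3615 + (26 - 9)) = -1093*(-3615 + 17) = -1093*(-3598) = 3932614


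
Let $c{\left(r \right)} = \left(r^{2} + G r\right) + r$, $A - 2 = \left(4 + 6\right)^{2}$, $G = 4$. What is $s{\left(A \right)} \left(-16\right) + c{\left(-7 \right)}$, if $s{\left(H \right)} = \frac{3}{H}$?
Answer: $\frac{230}{17} \approx 13.529$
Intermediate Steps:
$A = 102$ ($A = 2 + \left(4 + 6\right)^{2} = 2 + 10^{2} = 2 + 100 = 102$)
$c{\left(r \right)} = r^{2} + 5 r$ ($c{\left(r \right)} = \left(r^{2} + 4 r\right) + r = r^{2} + 5 r$)
$s{\left(A \right)} \left(-16\right) + c{\left(-7 \right)} = \frac{3}{102} \left(-16\right) - 7 \left(5 - 7\right) = 3 \cdot \frac{1}{102} \left(-16\right) - -14 = \frac{1}{34} \left(-16\right) + 14 = - \frac{8}{17} + 14 = \frac{230}{17}$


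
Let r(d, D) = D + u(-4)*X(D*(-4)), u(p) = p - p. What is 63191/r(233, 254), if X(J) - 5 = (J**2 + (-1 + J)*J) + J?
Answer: 63191/254 ≈ 248.78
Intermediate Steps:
X(J) = 5 + J + J**2 + J*(-1 + J) (X(J) = 5 + ((J**2 + (-1 + J)*J) + J) = 5 + ((J**2 + J*(-1 + J)) + J) = 5 + (J + J**2 + J*(-1 + J)) = 5 + J + J**2 + J*(-1 + J))
u(p) = 0
r(d, D) = D (r(d, D) = D + 0*(5 + 2*(D*(-4))**2) = D + 0*(5 + 2*(-4*D)**2) = D + 0*(5 + 2*(16*D**2)) = D + 0*(5 + 32*D**2) = D + 0 = D)
63191/r(233, 254) = 63191/254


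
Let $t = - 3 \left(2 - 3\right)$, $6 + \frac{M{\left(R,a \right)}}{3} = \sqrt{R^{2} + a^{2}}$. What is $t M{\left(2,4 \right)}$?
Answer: $-54 + 18 \sqrt{5} \approx -13.751$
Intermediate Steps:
$M{\left(R,a \right)} = -18 + 3 \sqrt{R^{2} + a^{2}}$
$t = 3$ ($t = \left(-3\right) \left(-1\right) = 3$)
$t M{\left(2,4 \right)} = 3 \left(-18 + 3 \sqrt{2^{2} + 4^{2}}\right) = 3 \left(-18 + 3 \sqrt{4 + 16}\right) = 3 \left(-18 + 3 \sqrt{20}\right) = 3 \left(-18 + 3 \cdot 2 \sqrt{5}\right) = 3 \left(-18 + 6 \sqrt{5}\right) = -54 + 18 \sqrt{5}$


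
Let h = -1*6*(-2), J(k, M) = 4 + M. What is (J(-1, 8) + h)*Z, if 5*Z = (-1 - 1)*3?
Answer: -144/5 ≈ -28.800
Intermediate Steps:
h = 12 (h = -6*(-2) = 12)
Z = -6/5 (Z = ((-1 - 1)*3)/5 = (-2*3)/5 = (⅕)*(-6) = -6/5 ≈ -1.2000)
(J(-1, 8) + h)*Z = ((4 + 8) + 12)*(-6/5) = (12 + 12)*(-6/5) = 24*(-6/5) = -144/5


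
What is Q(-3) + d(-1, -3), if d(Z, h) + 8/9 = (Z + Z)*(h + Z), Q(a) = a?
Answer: 37/9 ≈ 4.1111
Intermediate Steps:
d(Z, h) = -8/9 + 2*Z*(Z + h) (d(Z, h) = -8/9 + (Z + Z)*(h + Z) = -8/9 + (2*Z)*(Z + h) = -8/9 + 2*Z*(Z + h))
Q(-3) + d(-1, -3) = -3 + (-8/9 + 2*(-1)**2 + 2*(-1)*(-3)) = -3 + (-8/9 + 2*1 + 6) = -3 + (-8/9 + 2 + 6) = -3 + 64/9 = 37/9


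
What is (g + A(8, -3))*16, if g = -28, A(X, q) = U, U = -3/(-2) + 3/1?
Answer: -376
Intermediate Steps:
U = 9/2 (U = -3*(-1/2) + 3*1 = 3/2 + 3 = 9/2 ≈ 4.5000)
A(X, q) = 9/2
(g + A(8, -3))*16 = (-28 + 9/2)*16 = -47/2*16 = -376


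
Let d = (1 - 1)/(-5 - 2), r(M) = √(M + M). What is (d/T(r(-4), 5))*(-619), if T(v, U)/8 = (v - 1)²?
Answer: 0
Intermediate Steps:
r(M) = √2*√M (r(M) = √(2*M) = √2*√M)
T(v, U) = 8*(-1 + v)² (T(v, U) = 8*(v - 1)² = 8*(-1 + v)²)
d = 0 (d = 0/(-7) = 0*(-⅐) = 0)
(d/T(r(-4), 5))*(-619) = (0/((8*(-1 + √2*√(-4))²)))*(-619) = (0/((8*(-1 + √2*(2*I))²)))*(-619) = (0/((8*(-1 + 2*I*√2)²)))*(-619) = (0*(1/(8*(-1 + 2*I*√2)²)))*(-619) = 0*(-619) = 0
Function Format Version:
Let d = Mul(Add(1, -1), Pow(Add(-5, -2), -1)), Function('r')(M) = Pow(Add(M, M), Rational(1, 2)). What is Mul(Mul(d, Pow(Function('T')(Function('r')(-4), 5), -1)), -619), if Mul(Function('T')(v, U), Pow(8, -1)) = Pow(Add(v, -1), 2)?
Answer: 0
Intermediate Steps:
Function('r')(M) = Mul(Pow(2, Rational(1, 2)), Pow(M, Rational(1, 2))) (Function('r')(M) = Pow(Mul(2, M), Rational(1, 2)) = Mul(Pow(2, Rational(1, 2)), Pow(M, Rational(1, 2))))
Function('T')(v, U) = Mul(8, Pow(Add(-1, v), 2)) (Function('T')(v, U) = Mul(8, Pow(Add(v, -1), 2)) = Mul(8, Pow(Add(-1, v), 2)))
d = 0 (d = Mul(0, Pow(-7, -1)) = Mul(0, Rational(-1, 7)) = 0)
Mul(Mul(d, Pow(Function('T')(Function('r')(-4), 5), -1)), -619) = Mul(Mul(0, Pow(Mul(8, Pow(Add(-1, Mul(Pow(2, Rational(1, 2)), Pow(-4, Rational(1, 2)))), 2)), -1)), -619) = Mul(Mul(0, Pow(Mul(8, Pow(Add(-1, Mul(Pow(2, Rational(1, 2)), Mul(2, I))), 2)), -1)), -619) = Mul(Mul(0, Pow(Mul(8, Pow(Add(-1, Mul(2, I, Pow(2, Rational(1, 2)))), 2)), -1)), -619) = Mul(Mul(0, Mul(Rational(1, 8), Pow(Add(-1, Mul(2, I, Pow(2, Rational(1, 2)))), -2))), -619) = Mul(0, -619) = 0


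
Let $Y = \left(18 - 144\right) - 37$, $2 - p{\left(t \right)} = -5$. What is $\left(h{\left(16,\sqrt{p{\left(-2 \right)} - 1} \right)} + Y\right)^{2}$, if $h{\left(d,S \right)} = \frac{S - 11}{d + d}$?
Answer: $\frac{\left(5227 - \sqrt{6}\right)^{2}}{1024} \approx 26656.0$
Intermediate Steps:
$p{\left(t \right)} = 7$ ($p{\left(t \right)} = 2 - -5 = 2 + 5 = 7$)
$Y = -163$ ($Y = -126 - 37 = -163$)
$h{\left(d,S \right)} = \frac{-11 + S}{2 d}$
$\left(h{\left(16,\sqrt{p{\left(-2 \right)} - 1} \right)} + Y\right)^{2} = \left(\frac{-11 + \sqrt{7 - 1}}{2 \cdot 16} - 163\right)^{2} = \left(\frac{1}{2} \cdot \frac{1}{16} \left(-11 + \sqrt{6}\right) - 163\right)^{2} = \left(\left(- \frac{11}{32} + \frac{\sqrt{6}}{32}\right) - 163\right)^{2} = \left(- \frac{5227}{32} + \frac{\sqrt{6}}{32}\right)^{2}$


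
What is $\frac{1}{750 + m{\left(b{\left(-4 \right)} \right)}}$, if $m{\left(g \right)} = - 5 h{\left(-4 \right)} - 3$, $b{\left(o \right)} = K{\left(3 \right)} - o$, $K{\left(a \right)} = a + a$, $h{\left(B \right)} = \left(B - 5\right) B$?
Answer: $\frac{1}{567} \approx 0.0017637$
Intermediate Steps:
$h{\left(B \right)} = B \left(-5 + B\right)$ ($h{\left(B \right)} = \left(-5 + B\right) B = B \left(-5 + B\right)$)
$K{\left(a \right)} = 2 a$
$b{\left(o \right)} = 6 - o$ ($b{\left(o \right)} = 2 \cdot 3 - o = 6 - o$)
$m{\left(g \right)} = -183$ ($m{\left(g \right)} = - 5 \left(- 4 \left(-5 - 4\right)\right) - 3 = - 5 \left(\left(-4\right) \left(-9\right)\right) - 3 = \left(-5\right) 36 - 3 = -180 - 3 = -183$)
$\frac{1}{750 + m{\left(b{\left(-4 \right)} \right)}} = \frac{1}{750 - 183} = \frac{1}{567}$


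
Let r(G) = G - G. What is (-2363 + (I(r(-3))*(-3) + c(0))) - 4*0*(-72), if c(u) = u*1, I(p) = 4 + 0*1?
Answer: -2375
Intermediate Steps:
r(G) = 0
I(p) = 4 (I(p) = 4 + 0 = 4)
c(u) = u
(-2363 + (I(r(-3))*(-3) + c(0))) - 4*0*(-72) = (-2363 + (4*(-3) + 0)) - 4*0*(-72) = (-2363 + (-12 + 0)) + 0*(-72) = (-2363 - 12) + 0 = -2375 + 0 = -2375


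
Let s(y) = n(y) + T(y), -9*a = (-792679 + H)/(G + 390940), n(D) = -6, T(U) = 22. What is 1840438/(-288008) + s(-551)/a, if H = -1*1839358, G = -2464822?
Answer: -45427262164135/379023856148 ≈ -119.85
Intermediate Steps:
H = -1839358
a = -2632037/18664938 (a = -(-792679 - 1839358)/(9*(-2464822 + 390940)) = -(-2632037)/(9*(-2073882)) = -(-2632037)*(-1)/(9*2073882) = -1/9*2632037/2073882 = -2632037/18664938 ≈ -0.14102)
s(y) = 16 (s(y) = -6 + 22 = 16)
1840438/(-288008) + s(-551)/a = 1840438/(-288008) + 16/(-2632037/18664938) = 1840438*(-1/288008) + 16*(-18664938/2632037) = -920219/144004 - 298639008/2632037 = -45427262164135/379023856148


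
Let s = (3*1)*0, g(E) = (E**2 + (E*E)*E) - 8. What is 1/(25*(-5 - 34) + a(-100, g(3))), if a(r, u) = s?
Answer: -1/975 ≈ -0.0010256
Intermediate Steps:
g(E) = -8 + E**2 + E**3 (g(E) = (E**2 + E**2*E) - 8 = (E**2 + E**3) - 8 = -8 + E**2 + E**3)
s = 0 (s = 3*0 = 0)
a(r, u) = 0
1/(25*(-5 - 34) + a(-100, g(3))) = 1/(25*(-5 - 34) + 0) = 1/(25*(-39) + 0) = 1/(-975 + 0) = 1/(-975) = -1/975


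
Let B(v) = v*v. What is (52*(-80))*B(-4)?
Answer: -66560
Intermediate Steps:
B(v) = v²
(52*(-80))*B(-4) = (52*(-80))*(-4)² = -4160*16 = -66560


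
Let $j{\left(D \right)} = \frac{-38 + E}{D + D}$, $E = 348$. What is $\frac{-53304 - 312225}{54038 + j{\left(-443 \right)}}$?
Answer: $- \frac{161929347}{23938679} \approx -6.7643$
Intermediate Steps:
$j{\left(D \right)} = \frac{155}{D}$ ($j{\left(D \right)} = \frac{-38 + 348}{D + D} = \frac{310}{2 D} = 310 \frac{1}{2 D} = \frac{155}{D}$)
$\frac{-53304 - 312225}{54038 + j{\left(-443 \right)}} = \frac{-53304 - 312225}{54038 + \frac{155}{-443}} = - \frac{365529}{54038 + 155 \left(- \frac{1}{443}\right)} = - \frac{365529}{54038 - \frac{155}{443}} = - \frac{365529}{\frac{23938679}{443}} = \left(-365529\right) \frac{443}{23938679} = - \frac{161929347}{23938679}$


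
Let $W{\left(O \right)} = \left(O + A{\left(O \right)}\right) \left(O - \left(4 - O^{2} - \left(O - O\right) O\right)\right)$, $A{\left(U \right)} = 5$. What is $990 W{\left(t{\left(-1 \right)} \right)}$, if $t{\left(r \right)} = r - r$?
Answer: $-19800$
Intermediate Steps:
$t{\left(r \right)} = 0$
$W{\left(O \right)} = \left(5 + O\right) \left(-4 + O + O^{2}\right)$ ($W{\left(O \right)} = \left(O + 5\right) \left(O - \left(4 - O^{2} - \left(O - O\right) O\right)\right) = \left(5 + O\right) \left(O + \left(\left(O^{2} + 0 O\right) - 4\right)\right) = \left(5 + O\right) \left(O + \left(\left(O^{2} + 0\right) - 4\right)\right) = \left(5 + O\right) \left(O + \left(O^{2} - 4\right)\right) = \left(5 + O\right) \left(O + \left(-4 + O^{2}\right)\right) = \left(5 + O\right) \left(-4 + O + O^{2}\right)$)
$990 W{\left(t{\left(-1 \right)} \right)} = 990 \left(-20 + 0 + 0^{3} + 6 \cdot 0^{2}\right) = 990 \left(-20 + 0 + 0 + 6 \cdot 0\right) = 990 \left(-20 + 0 + 0 + 0\right) = 990 \left(-20\right) = -19800$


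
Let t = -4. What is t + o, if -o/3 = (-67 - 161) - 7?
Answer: 701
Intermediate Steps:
o = 705 (o = -3*((-67 - 161) - 7) = -3*(-228 - 7) = -3*(-235) = 705)
t + o = -4 + 705 = 701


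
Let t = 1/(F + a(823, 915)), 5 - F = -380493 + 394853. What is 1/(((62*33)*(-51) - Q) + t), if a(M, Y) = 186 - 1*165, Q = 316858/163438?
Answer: -1171360146/122229016797521 ≈ -9.5833e-6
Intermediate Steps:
Q = 158429/81719 (Q = 316858*(1/163438) = 158429/81719 ≈ 1.9387)
a(M, Y) = 21 (a(M, Y) = 186 - 165 = 21)
F = -14355 (F = 5 - (-380493 + 394853) = 5 - 1*14360 = 5 - 14360 = -14355)
t = -1/14334 (t = 1/(-14355 + 21) = 1/(-14334) = -1/14334 ≈ -6.9764e-5)
1/(((62*33)*(-51) - Q) + t) = 1/(((62*33)*(-51) - 1*158429/81719) - 1/14334) = 1/((2046*(-51) - 158429/81719) - 1/14334) = 1/((-104346 - 158429/81719) - 1/14334) = 1/(-8527209203/81719 - 1/14334) = 1/(-122229016797521/1171360146) = -1171360146/122229016797521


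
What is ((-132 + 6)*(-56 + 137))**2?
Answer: 104162436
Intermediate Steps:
((-132 + 6)*(-56 + 137))**2 = (-126*81)**2 = (-10206)**2 = 104162436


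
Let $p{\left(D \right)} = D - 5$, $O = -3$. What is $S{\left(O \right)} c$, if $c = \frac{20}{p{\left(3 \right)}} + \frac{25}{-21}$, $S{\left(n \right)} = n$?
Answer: $\frac{235}{7} \approx 33.571$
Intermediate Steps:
$p{\left(D \right)} = -5 + D$
$c = - \frac{235}{21}$ ($c = \frac{20}{-5 + 3} + \frac{25}{-21} = \frac{20}{-2} + 25 \left(- \frac{1}{21}\right) = 20 \left(- \frac{1}{2}\right) - \frac{25}{21} = -10 - \frac{25}{21} = - \frac{235}{21} \approx -11.19$)
$S{\left(O \right)} c = \left(-3\right) \left(- \frac{235}{21}\right) = \frac{235}{7}$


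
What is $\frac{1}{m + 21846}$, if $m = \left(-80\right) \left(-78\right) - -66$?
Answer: $\frac{1}{28152} \approx 3.5521 \cdot 10^{-5}$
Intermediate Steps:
$m = 6306$ ($m = 6240 + 66 = 6306$)
$\frac{1}{m + 21846} = \frac{1}{6306 + 21846} = \frac{1}{28152}$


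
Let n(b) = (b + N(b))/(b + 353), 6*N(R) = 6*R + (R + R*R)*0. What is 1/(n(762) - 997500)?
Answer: -1115/1112210976 ≈ -1.0025e-6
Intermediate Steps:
N(R) = R (N(R) = (6*R + (R + R*R)*0)/6 = (6*R + (R + R²)*0)/6 = (6*R + 0)/6 = (6*R)/6 = R)
n(b) = 2*b/(353 + b) (n(b) = (b + b)/(b + 353) = (2*b)/(353 + b) = 2*b/(353 + b))
1/(n(762) - 997500) = 1/(2*762/(353 + 762) - 997500) = 1/(2*762/1115 - 997500) = 1/(2*762*(1/1115) - 997500) = 1/(1524/1115 - 997500) = 1/(-1112210976/1115) = -1115/1112210976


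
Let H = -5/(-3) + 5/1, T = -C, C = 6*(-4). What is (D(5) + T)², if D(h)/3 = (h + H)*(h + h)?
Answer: 139876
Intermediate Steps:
C = -24
T = 24 (T = -1*(-24) = 24)
H = 20/3 (H = -5*(-⅓) + 5*1 = 5/3 + 5 = 20/3 ≈ 6.6667)
D(h) = 6*h*(20/3 + h) (D(h) = 3*((h + 20/3)*(h + h)) = 3*((20/3 + h)*(2*h)) = 3*(2*h*(20/3 + h)) = 6*h*(20/3 + h))
(D(5) + T)² = (2*5*(20 + 3*5) + 24)² = (2*5*(20 + 15) + 24)² = (2*5*35 + 24)² = (350 + 24)² = 374² = 139876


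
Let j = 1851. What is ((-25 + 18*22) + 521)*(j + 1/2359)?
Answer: 3894926920/2359 ≈ 1.6511e+6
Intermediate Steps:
((-25 + 18*22) + 521)*(j + 1/2359) = ((-25 + 18*22) + 521)*(1851 + 1/2359) = ((-25 + 396) + 521)*(1851 + 1/2359) = (371 + 521)*(4366510/2359) = 892*(4366510/2359) = 3894926920/2359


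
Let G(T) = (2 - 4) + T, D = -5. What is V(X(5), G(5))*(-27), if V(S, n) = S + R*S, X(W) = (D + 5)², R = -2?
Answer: 0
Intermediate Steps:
G(T) = -2 + T
X(W) = 0 (X(W) = (-5 + 5)² = 0² = 0)
V(S, n) = -S (V(S, n) = S - 2*S = -S)
V(X(5), G(5))*(-27) = -1*0*(-27) = 0*(-27) = 0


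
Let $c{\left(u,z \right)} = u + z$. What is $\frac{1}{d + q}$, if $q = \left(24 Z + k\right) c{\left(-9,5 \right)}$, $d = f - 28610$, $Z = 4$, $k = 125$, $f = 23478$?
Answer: $- \frac{1}{6016} \approx -0.00016622$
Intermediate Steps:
$d = -5132$ ($d = 23478 - 28610 = -5132$)
$q = -884$ ($q = \left(24 \cdot 4 + 125\right) \left(-9 + 5\right) = \left(96 + 125\right) \left(-4\right) = 221 \left(-4\right) = -884$)
$\frac{1}{d + q} = \frac{1}{-5132 - 884} = \frac{1}{-6016} = - \frac{1}{6016}$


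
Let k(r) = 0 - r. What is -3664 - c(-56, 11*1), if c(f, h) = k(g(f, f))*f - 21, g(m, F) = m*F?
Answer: -179259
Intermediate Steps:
g(m, F) = F*m
k(r) = -r
c(f, h) = -21 - f³ (c(f, h) = (-f*f)*f - 21 = (-f²)*f - 21 = -f³ - 21 = -21 - f³)
-3664 - c(-56, 11*1) = -3664 - (-21 - 1*(-56)³) = -3664 - (-21 - 1*(-175616)) = -3664 - (-21 + 175616) = -3664 - 1*175595 = -3664 - 175595 = -179259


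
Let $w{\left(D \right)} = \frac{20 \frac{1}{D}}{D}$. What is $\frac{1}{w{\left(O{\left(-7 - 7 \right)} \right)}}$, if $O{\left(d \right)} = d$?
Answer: $\frac{49}{5} \approx 9.8$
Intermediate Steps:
$w{\left(D \right)} = \frac{20}{D^{2}}$
$\frac{1}{w{\left(O{\left(-7 - 7 \right)} \right)}} = \frac{1}{20 \frac{1}{\left(-7 - 7\right)^{2}}} = \frac{1}{20 \cdot \frac{1}{196}} = \frac{1}{\frac{5}{49}} = \frac{49}{5}$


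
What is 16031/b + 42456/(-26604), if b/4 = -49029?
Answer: -243133045/144929724 ≈ -1.6776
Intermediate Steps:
b = -196116 (b = 4*(-49029) = -196116)
16031/b + 42456/(-26604) = 16031/(-196116) + 42456/(-26604) = 16031*(-1/196116) + 42456*(-1/26604) = -16031/196116 - 3538/2217 = -243133045/144929724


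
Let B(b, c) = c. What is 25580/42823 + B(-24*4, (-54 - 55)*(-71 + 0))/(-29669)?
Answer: 427525823/1270515587 ≈ 0.33650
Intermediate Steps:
25580/42823 + B(-24*4, (-54 - 55)*(-71 + 0))/(-29669) = 25580/42823 + ((-54 - 55)*(-71 + 0))/(-29669) = 25580*(1/42823) - 109*(-71)*(-1/29669) = 25580/42823 + 7739*(-1/29669) = 25580/42823 - 7739/29669 = 427525823/1270515587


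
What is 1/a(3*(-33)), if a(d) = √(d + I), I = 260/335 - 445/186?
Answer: -I*√15625865022/1253881 ≈ -0.099693*I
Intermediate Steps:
I = -20143/12462 (I = 260*(1/335) - 445*1/186 = 52/67 - 445/186 = -20143/12462 ≈ -1.6164)
a(d) = √(-20143/12462 + d) (a(d) = √(d - 20143/12462) = √(-20143/12462 + d))
1/a(3*(-33)) = 1/(√(-251022066 + 155301444*(3*(-33)))/12462) = 1/(√(-251022066 + 155301444*(-99))/12462) = 1/(√(-251022066 - 15374842956)/12462) = 1/(√(-15625865022)/12462) = 1/((I*√15625865022)/12462) = 1/(I*√15625865022/12462) = -I*√15625865022/1253881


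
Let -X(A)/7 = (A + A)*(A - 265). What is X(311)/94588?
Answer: -50071/23647 ≈ -2.1174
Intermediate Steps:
X(A) = -14*A*(-265 + A) (X(A) = -7*(A + A)*(A - 265) = -7*2*A*(-265 + A) = -14*A*(-265 + A))
X(311)/94588 = (14*311*(265 - 1*311))/94588 = (14*311*(265 - 311))*(1/94588) = (14*311*(-46))*(1/94588) = -200284*1/94588 = -50071/23647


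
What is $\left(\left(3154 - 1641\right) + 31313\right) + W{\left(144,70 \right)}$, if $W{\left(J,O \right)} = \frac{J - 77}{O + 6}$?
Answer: $\frac{2494843}{76} \approx 32827.0$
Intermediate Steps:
$W{\left(J,O \right)} = \frac{-77 + J}{6 + O}$
$\left(\left(3154 - 1641\right) + 31313\right) + W{\left(144,70 \right)} = \left(\left(3154 - 1641\right) + 31313\right) + \frac{-77 + 144}{6 + 70} = \left(\left(3154 - 1641\right) + 31313\right) + \frac{1}{76} \cdot 67 = \left(1513 + 31313\right) + \frac{1}{76} \cdot 67 = 32826 + \frac{67}{76} = \frac{2494843}{76}$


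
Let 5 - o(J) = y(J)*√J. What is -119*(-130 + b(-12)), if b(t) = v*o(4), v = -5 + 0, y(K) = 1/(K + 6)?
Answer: 18326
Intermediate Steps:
y(K) = 1/(6 + K)
v = -5
o(J) = 5 - √J/(6 + J)
b(t) = -24 (b(t) = -5*(30 - √4 + 5*4)/(6 + 4) = -5*(30 - 1*2 + 20)/10 = -(30 - 2 + 20)/2 = -48/2 = -5*24/5 = -24)
-119*(-130 + b(-12)) = -119*(-130 - 24) = -119*(-154) = 18326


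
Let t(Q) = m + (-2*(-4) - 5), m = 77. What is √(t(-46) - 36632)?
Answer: 2*I*√9138 ≈ 191.19*I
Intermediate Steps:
t(Q) = 80 (t(Q) = 77 + (-2*(-4) - 5) = 77 + (8 - 5) = 77 + 3 = 80)
√(t(-46) - 36632) = √(80 - 36632) = √(-36552) = 2*I*√9138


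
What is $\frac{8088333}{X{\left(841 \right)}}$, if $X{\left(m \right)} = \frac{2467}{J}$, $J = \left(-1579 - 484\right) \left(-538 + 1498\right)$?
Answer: $- \frac{16018781739840}{2467} \approx -6.4932 \cdot 10^{9}$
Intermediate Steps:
$J = -1980480$ ($J = \left(-2063\right) 960 = -1980480$)
$X{\left(m \right)} = - \frac{2467}{1980480}$ ($X{\left(m \right)} = \frac{2467}{-1980480} = 2467 \left(- \frac{1}{1980480}\right) = - \frac{2467}{1980480}$)
$\frac{8088333}{X{\left(841 \right)}} = \frac{8088333}{- \frac{2467}{1980480}} = 8088333 \left(- \frac{1980480}{2467}\right) = - \frac{16018781739840}{2467}$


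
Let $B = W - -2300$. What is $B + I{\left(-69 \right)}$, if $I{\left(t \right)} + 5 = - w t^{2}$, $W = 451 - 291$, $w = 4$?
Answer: $-16589$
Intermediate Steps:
$W = 160$
$B = 2460$ ($B = 160 - -2300 = 160 + 2300 = 2460$)
$I{\left(t \right)} = -5 - 4 t^{2}$ ($I{\left(t \right)} = -5 + \left(-1\right) 4 t^{2} = -5 - 4 t^{2}$)
$B + I{\left(-69 \right)} = 2460 - \left(5 + 4 \left(-69\right)^{2}\right) = 2460 - 19049 = -16589$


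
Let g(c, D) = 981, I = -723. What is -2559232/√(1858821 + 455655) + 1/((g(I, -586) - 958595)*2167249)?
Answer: -1/2075387983886 - 1279616*√64291/192873 ≈ -1682.2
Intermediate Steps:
-2559232/√(1858821 + 455655) + 1/((g(I, -586) - 958595)*2167249) = -2559232/√(1858821 + 455655) + 1/((981 - 958595)*2167249) = -2559232*√64291/385746 + (1/2167249)/(-957614) = -2559232*√64291/385746 - 1/957614*1/2167249 = -1279616*√64291/192873 - 1/2075387983886 = -1/2075387983886 - 1279616*√64291/192873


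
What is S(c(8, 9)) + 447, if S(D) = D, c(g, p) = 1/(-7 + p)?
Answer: 895/2 ≈ 447.50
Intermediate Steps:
S(c(8, 9)) + 447 = 1/(-7 + 9) + 447 = 1/2 + 447 = ½ + 447 = 895/2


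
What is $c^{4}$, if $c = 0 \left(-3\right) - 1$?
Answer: $1$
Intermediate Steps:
$c = -1$ ($c = 0 - 1 = -1$)
$c^{4} = \left(-1\right)^{4} = 1$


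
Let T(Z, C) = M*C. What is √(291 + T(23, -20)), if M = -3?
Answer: 3*√39 ≈ 18.735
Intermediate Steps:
T(Z, C) = -3*C
√(291 + T(23, -20)) = √(291 - 3*(-20)) = √(291 + 60) = √351 = 3*√39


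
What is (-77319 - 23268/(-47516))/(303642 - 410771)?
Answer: 131209512/181797913 ≈ 0.72173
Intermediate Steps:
(-77319 - 23268/(-47516))/(303642 - 410771) = (-77319 - 23268*(-1/47516))/(-107129) = (-77319 + 831/1697)*(-1/107129) = -131209512/1697*(-1/107129) = 131209512/181797913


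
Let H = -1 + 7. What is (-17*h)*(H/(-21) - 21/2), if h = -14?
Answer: -2567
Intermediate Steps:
H = 6
(-17*h)*(H/(-21) - 21/2) = (-17*(-14))*(6/(-21) - 21/2) = 238*(6*(-1/21) - 21*½) = 238*(-2/7 - 21/2) = 238*(-151/14) = -2567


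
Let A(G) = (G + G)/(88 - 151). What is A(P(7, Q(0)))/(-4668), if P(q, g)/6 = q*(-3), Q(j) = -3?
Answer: -1/1167 ≈ -0.00085690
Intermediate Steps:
P(q, g) = -18*q (P(q, g) = 6*(q*(-3)) = 6*(-3*q) = -18*q)
A(G) = -2*G/63 (A(G) = (2*G)/(-63) = (2*G)*(-1/63) = -2*G/63)
A(P(7, Q(0)))/(-4668) = -(-4)*7/7/(-4668) = -2/63*(-126)*(-1/4668) = 4*(-1/4668) = -1/1167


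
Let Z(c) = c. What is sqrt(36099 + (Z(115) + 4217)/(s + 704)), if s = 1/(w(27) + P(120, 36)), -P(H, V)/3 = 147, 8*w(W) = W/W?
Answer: sqrt(556496763196530)/124150 ≈ 190.01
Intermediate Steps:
w(W) = 1/8 (w(W) = (W/W)/8 = (1/8)*1 = 1/8)
P(H, V) = -441 (P(H, V) = -3*147 = -441)
s = -8/3527 (s = 1/(1/8 - 441) = 1/(-3527/8) = -8/3527 ≈ -0.0022682)
sqrt(36099 + (Z(115) + 4217)/(s + 704)) = sqrt(36099 + (115 + 4217)/(-8/3527 + 704)) = sqrt(36099 + 4332/(2483000/3527)) = sqrt(36099 + 4332*(3527/2483000)) = sqrt(36099 + 3819741/620750) = sqrt(22412273991/620750) = sqrt(556496763196530)/124150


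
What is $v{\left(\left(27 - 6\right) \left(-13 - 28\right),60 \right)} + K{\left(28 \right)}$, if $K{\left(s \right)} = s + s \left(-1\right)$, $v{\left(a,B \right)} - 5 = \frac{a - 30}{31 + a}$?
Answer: $\frac{5041}{830} \approx 6.0735$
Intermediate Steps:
$v{\left(a,B \right)} = 5 + \frac{-30 + a}{31 + a}$ ($v{\left(a,B \right)} = 5 + \frac{a - 30}{31 + a} = 5 + \frac{-30 + a}{31 + a}$)
$K{\left(s \right)} = 0$ ($K{\left(s \right)} = s - s = 0$)
$v{\left(\left(27 - 6\right) \left(-13 - 28\right),60 \right)} + K{\left(28 \right)} = \frac{125 + 6 \left(27 - 6\right) \left(-13 - 28\right)}{31 + \left(27 - 6\right) \left(-13 - 28\right)} + 0 = \frac{125 + 6 \cdot 21 \left(-41\right)}{31 + 21 \left(-41\right)} + 0 = \frac{125 + 6 \left(-861\right)}{31 - 861} + 0 = \frac{125 - 5166}{-830} + 0 = \left(- \frac{1}{830}\right) \left(-5041\right) + 0 = \frac{5041}{830} + 0 = \frac{5041}{830}$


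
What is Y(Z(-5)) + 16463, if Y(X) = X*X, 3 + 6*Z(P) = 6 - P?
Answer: 148183/9 ≈ 16465.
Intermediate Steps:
Z(P) = ½ - P/6 (Z(P) = -½ + (6 - P)/6 = -½ + (1 - P/6) = ½ - P/6)
Y(X) = X²
Y(Z(-5)) + 16463 = (½ - ⅙*(-5))² + 16463 = (½ + ⅚)² + 16463 = (4/3)² + 16463 = 16/9 + 16463 = 148183/9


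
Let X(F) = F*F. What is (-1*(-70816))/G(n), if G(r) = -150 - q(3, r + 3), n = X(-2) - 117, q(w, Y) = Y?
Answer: -8852/5 ≈ -1770.4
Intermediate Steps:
X(F) = F**2
n = -113 (n = (-2)**2 - 117 = 4 - 117 = -113)
G(r) = -153 - r (G(r) = -150 - (r + 3) = -150 - (3 + r) = -150 + (-3 - r) = -153 - r)
(-1*(-70816))/G(n) = (-1*(-70816))/(-153 - 1*(-113)) = 70816/(-153 + 113) = 70816/(-40) = 70816*(-1/40) = -8852/5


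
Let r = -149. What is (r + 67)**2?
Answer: 6724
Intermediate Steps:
(r + 67)**2 = (-149 + 67)**2 = (-82)**2 = 6724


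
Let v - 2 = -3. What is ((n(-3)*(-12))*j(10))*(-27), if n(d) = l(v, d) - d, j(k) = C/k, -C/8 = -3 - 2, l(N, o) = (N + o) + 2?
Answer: 1296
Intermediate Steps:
v = -1 (v = 2 - 3 = -1)
l(N, o) = 2 + N + o
C = 40 (C = -8*(-3 - 2) = -8*(-5) = 40)
j(k) = 40/k
n(d) = 1 (n(d) = (2 - 1 + d) - d = (1 + d) - d = 1)
((n(-3)*(-12))*j(10))*(-27) = ((1*(-12))*(40/10))*(-27) = -480/10*(-27) = -12*4*(-27) = -48*(-27) = 1296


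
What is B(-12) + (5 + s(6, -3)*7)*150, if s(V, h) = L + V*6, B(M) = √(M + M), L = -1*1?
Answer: 37500 + 2*I*√6 ≈ 37500.0 + 4.899*I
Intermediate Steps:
L = -1
B(M) = √2*√M (B(M) = √(2*M) = √2*√M)
s(V, h) = -1 + 6*V (s(V, h) = -1 + V*6 = -1 + 6*V)
B(-12) + (5 + s(6, -3)*7)*150 = √2*√(-12) + (5 + (-1 + 6*6)*7)*150 = √2*(2*I*√3) + (5 + (-1 + 36)*7)*150 = 2*I*√6 + (5 + 35*7)*150 = 2*I*√6 + (5 + 245)*150 = 2*I*√6 + 250*150 = 2*I*√6 + 37500 = 37500 + 2*I*√6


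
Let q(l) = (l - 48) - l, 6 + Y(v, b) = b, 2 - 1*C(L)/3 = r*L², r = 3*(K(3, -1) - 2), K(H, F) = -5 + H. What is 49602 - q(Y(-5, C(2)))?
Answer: 49650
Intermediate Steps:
r = -12 (r = 3*((-5 + 3) - 2) = 3*(-2 - 2) = 3*(-4) = -12)
C(L) = 6 + 36*L² (C(L) = 6 - (-36)*L² = 6 + 36*L²)
Y(v, b) = -6 + b
q(l) = -48 (q(l) = (-48 + l) - l = -48)
49602 - q(Y(-5, C(2))) = 49602 - 1*(-48) = 49602 + 48 = 49650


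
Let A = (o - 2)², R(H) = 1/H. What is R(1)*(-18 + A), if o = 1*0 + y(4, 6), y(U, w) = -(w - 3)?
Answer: 7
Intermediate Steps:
y(U, w) = 3 - w (y(U, w) = -(-3 + w) = 3 - w)
R(H) = 1/H
o = -3 (o = 1*0 + (3 - 1*6) = 0 + (3 - 6) = 0 - 3 = -3)
A = 25 (A = (-3 - 2)² = (-5)² = 25)
R(1)*(-18 + A) = (-18 + 25)/1 = 1*7 = 7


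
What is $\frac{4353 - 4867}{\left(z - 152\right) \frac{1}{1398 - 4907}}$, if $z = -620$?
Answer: $- \frac{901813}{386} \approx -2336.3$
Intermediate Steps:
$\frac{4353 - 4867}{\left(z - 152\right) \frac{1}{1398 - 4907}} = \frac{4353 - 4867}{\left(-620 - 152\right) \frac{1}{1398 - 4907}} = \frac{4353 - 4867}{\left(-772\right) \frac{1}{-3509}} = - \frac{514}{\left(-772\right) \left(- \frac{1}{3509}\right)} = - \frac{514}{\frac{772}{3509}} = \left(-514\right) \frac{3509}{772} = - \frac{901813}{386}$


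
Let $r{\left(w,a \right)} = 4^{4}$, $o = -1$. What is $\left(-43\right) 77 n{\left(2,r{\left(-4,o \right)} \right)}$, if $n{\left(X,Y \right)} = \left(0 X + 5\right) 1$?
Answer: $-16555$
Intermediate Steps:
$r{\left(w,a \right)} = 256$
$n{\left(X,Y \right)} = 5$ ($n{\left(X,Y \right)} = \left(0 + 5\right) 1 = 5 \cdot 1 = 5$)
$\left(-43\right) 77 n{\left(2,r{\left(-4,o \right)} \right)} = \left(-43\right) 77 \cdot 5 = \left(-3311\right) 5 = -16555$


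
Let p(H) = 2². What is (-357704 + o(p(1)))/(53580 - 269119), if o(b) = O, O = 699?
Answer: 357005/215539 ≈ 1.6563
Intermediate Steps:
p(H) = 4
o(b) = 699
(-357704 + o(p(1)))/(53580 - 269119) = (-357704 + 699)/(53580 - 269119) = -357005/(-215539) = -357005*(-1/215539) = 357005/215539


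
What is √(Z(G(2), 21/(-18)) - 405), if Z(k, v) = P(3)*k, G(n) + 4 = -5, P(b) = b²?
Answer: 9*I*√6 ≈ 22.045*I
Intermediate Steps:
G(n) = -9 (G(n) = -4 - 5 = -9)
Z(k, v) = 9*k (Z(k, v) = 3²*k = 9*k)
√(Z(G(2), 21/(-18)) - 405) = √(9*(-9) - 405) = √(-81 - 405) = √(-486) = 9*I*√6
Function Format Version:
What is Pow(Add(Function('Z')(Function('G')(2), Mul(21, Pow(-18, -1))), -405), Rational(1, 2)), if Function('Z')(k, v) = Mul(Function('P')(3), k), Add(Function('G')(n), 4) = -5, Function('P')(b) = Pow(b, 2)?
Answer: Mul(9, I, Pow(6, Rational(1, 2))) ≈ Mul(22.045, I)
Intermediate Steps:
Function('G')(n) = -9 (Function('G')(n) = Add(-4, -5) = -9)
Function('Z')(k, v) = Mul(9, k) (Function('Z')(k, v) = Mul(Pow(3, 2), k) = Mul(9, k))
Pow(Add(Function('Z')(Function('G')(2), Mul(21, Pow(-18, -1))), -405), Rational(1, 2)) = Pow(Add(Mul(9, -9), -405), Rational(1, 2)) = Pow(Add(-81, -405), Rational(1, 2)) = Pow(-486, Rational(1, 2)) = Mul(9, I, Pow(6, Rational(1, 2)))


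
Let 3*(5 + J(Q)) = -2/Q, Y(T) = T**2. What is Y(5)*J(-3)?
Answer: -1075/9 ≈ -119.44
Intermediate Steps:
J(Q) = -5 - 2/(3*Q) (J(Q) = -5 + (-2/Q)/3 = -5 - 2/(3*Q))
Y(5)*J(-3) = 5**2*(-5 - 2/3/(-3)) = 25*(-5 - 2/3*(-1/3)) = 25*(-5 + 2/9) = 25*(-43/9) = -1075/9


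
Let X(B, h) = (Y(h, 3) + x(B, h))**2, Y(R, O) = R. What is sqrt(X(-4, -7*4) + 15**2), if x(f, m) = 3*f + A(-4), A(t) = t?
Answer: sqrt(2161) ≈ 46.487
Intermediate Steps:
x(f, m) = -4 + 3*f (x(f, m) = 3*f - 4 = -4 + 3*f)
X(B, h) = (-4 + h + 3*B)**2 (X(B, h) = (h + (-4 + 3*B))**2 = (-4 + h + 3*B)**2)
sqrt(X(-4, -7*4) + 15**2) = sqrt((-4 - 7*4 + 3*(-4))**2 + 15**2) = sqrt((-4 - 28 - 12)**2 + 225) = sqrt((-44)**2 + 225) = sqrt(1936 + 225) = sqrt(2161)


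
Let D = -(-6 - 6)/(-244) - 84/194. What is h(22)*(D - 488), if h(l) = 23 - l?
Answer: -2890349/5917 ≈ -488.48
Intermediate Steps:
D = -2853/5917 (D = -1*(-12)*(-1/244) - 84*1/194 = 12*(-1/244) - 42/97 = -3/61 - 42/97 = -2853/5917 ≈ -0.48217)
h(22)*(D - 488) = (23 - 1*22)*(-2853/5917 - 488) = (23 - 22)*(-2890349/5917) = 1*(-2890349/5917) = -2890349/5917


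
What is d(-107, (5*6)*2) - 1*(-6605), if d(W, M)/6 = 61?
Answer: 6971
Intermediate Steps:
d(W, M) = 366 (d(W, M) = 6*61 = 366)
d(-107, (5*6)*2) - 1*(-6605) = 366 - 1*(-6605) = 366 + 6605 = 6971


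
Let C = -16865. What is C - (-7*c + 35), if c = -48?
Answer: -17236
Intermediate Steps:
C - (-7*c + 35) = -16865 - (-7*(-48) + 35) = -16865 - (336 + 35) = -16865 - 1*371 = -16865 - 371 = -17236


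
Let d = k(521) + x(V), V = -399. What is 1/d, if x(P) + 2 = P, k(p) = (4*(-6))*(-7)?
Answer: -1/233 ≈ -0.0042918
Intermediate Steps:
k(p) = 168 (k(p) = -24*(-7) = 168)
x(P) = -2 + P
d = -233 (d = 168 + (-2 - 399) = 168 - 401 = -233)
1/d = 1/(-233) = -1/233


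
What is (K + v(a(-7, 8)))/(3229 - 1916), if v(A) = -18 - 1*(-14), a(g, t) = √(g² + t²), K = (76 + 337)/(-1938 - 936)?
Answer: -11909/3773562 ≈ -0.0031559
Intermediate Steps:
K = -413/2874 (K = 413/(-2874) = 413*(-1/2874) = -413/2874 ≈ -0.14370)
v(A) = -4 (v(A) = -18 + 14 = -4)
(K + v(a(-7, 8)))/(3229 - 1916) = (-413/2874 - 4)/(3229 - 1916) = -11909/2874/1313 = -11909/2874*1/1313 = -11909/3773562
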